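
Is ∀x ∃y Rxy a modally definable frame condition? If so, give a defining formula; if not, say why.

Yes — defined by □p → ◇p

The condition is seriality. A defining modal formula is □p → ◇p.
Suppose □p→◇p is valid. At any x set V(p)=W. Then □p at x, so ◇p at x, so x has a successor.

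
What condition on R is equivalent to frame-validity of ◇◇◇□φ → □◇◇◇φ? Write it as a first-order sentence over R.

∀x ∀y ∀z ((xR³y ∧ xRz) → ∃w (yRw ∧ zR³w))

This is a Sahlqvist (Geach-type) schema ◇^3□^1φ → □^1◇^3φ.
First-order correspondent: ∀x ∀y ∀z ((xR³y ∧ xRz) → ∃w (yRw ∧ zR³w)).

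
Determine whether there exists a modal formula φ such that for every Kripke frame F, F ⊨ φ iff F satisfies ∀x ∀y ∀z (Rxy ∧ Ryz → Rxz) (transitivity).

Yes, by □r → □□r

This is a Sahlqvist condition; the 4 axiom □r → □□r defines it.
Suppose □r→□□r is valid. Take Rxy, Ryz and set V(r)={w : Rxw}. Then □r at x, so □□r at x, so □r at y, so r at z, i.e. Rxz.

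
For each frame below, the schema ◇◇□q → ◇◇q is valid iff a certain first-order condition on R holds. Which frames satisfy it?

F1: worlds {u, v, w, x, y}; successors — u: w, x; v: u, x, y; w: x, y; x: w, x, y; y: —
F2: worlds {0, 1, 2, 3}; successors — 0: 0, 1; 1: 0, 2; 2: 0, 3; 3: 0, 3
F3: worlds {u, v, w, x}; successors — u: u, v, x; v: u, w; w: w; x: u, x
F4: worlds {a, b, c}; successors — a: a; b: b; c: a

F2, F3, F4

This is the axiom for a generalized confluence (Geach) condition; its first-order frame correspondent is ∀x ∀y (xR²y → ∃w (yRw ∧ xR²w)).
F1: fails — uR²y but no t with yRt and uR²t.
F2: ✓.
F3: ✓.
F4: ✓.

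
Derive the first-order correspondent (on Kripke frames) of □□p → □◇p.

∀x ∀z (xRz → ∃w (xR²w ∧ zRw))

This is a Sahlqvist (Geach-type) schema ◇^0□^2p → □^1◇^1p.
Minimal-valuation argument: fix x; take any y with xR^0y and any z with xR^1z. Set V(p) to the set of worlds R-reachable from y in exactly 2 steps. Then □^2p holds at y, so the antecedent holds at x; validity forces ◇^1p at z, giving a w with zR^1w and yR^2w.
First-order correspondent: ∀x ∀z (xRz → ∃w (xR²w ∧ zRw)).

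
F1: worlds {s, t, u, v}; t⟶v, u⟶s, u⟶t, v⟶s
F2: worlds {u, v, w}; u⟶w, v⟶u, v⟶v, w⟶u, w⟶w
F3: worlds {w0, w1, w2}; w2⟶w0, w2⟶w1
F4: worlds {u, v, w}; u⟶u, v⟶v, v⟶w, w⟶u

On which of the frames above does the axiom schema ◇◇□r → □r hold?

This is the axiom for a generalized confluence (Geach) condition; its first-order frame correspondent is ∀x ∀y ∀z ((xR²y ∧ xRz) → ∃w (yRw ∧ z = w)).
F1: fails — tR²s, tRv but no w with sRw and v=w.
F2: fails — vR²u, vRu but no t with uRt and u=t.
F3: holds.
F4: fails — vR²u, vRv but no t with uRt and v=t.

F3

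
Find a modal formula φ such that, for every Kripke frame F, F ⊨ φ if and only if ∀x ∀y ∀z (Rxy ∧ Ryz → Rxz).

The condition is transitivity. The 4 schema □s → □□s defines it.
Suppose □s→□□s is valid. Take Rxy, Ryz and set V(s)={w : Rxw}. Then □s at x, so □□s at x, so □s at y, so s at z, i.e. Rxz.

□s → □□s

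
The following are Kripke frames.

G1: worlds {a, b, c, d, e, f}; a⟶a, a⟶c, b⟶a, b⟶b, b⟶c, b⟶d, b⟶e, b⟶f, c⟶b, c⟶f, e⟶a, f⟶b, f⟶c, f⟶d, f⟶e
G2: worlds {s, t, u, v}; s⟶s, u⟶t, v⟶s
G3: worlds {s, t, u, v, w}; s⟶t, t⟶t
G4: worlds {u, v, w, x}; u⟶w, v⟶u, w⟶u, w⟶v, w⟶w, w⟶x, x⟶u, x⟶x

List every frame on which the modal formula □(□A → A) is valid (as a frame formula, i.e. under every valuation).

G3

This is the axiom for shift-reflexivity; its first-order frame correspondent is ∀x ∀y (Rxy → Ryy).
G1: fails — Rbc but not Rcc.
G2: fails — Rut but not Rtt.
G3: condition met.
G4: fails — Rwu but not Ruu.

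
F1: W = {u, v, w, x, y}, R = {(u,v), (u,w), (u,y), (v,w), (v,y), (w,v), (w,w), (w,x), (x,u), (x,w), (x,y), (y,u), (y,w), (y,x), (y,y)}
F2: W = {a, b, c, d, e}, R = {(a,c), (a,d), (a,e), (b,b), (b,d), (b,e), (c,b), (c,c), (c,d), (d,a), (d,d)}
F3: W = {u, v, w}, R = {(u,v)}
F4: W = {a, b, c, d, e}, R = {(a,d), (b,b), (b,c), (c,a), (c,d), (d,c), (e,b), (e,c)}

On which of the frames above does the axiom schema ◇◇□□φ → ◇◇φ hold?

The schema corresponds to a generalized confluence (Geach) condition: ∀x ∀y (xR²y → ∃w (yR²w ∧ xR²w)).
F1: ✓.
F2: fails — bR²e but no w with eR²w and bR²w.
F3: ✓.
F4: fails — dR²a but no w with aR²w and dR²w.
Valid on: F1, F3.

F1, F3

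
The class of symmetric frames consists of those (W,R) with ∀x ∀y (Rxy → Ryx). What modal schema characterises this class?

A defining formula is r → □◇r (the B axiom).

r → □◇r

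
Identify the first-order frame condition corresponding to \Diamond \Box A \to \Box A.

The Euclidean property

Equivalently (dual form): ◇A → □◇A.
Suppose ◇A→□◇A is valid. Take Rxy, Rxz and set V(A)={y}. Then ◇A at x, so □◇A at x, so ◇A at z, so some w with Rzw has A; w=y, i.e. Rzy. By symmetry of the argument, Ryz.
Conversely, any frame satisfying \forall x \forall y \forall z (Rxy \wedge Rxz \to Ryz) validates the schema.
Frame condition: \forall x \forall y \forall z (Rxy \wedge Rxz \to Ryz).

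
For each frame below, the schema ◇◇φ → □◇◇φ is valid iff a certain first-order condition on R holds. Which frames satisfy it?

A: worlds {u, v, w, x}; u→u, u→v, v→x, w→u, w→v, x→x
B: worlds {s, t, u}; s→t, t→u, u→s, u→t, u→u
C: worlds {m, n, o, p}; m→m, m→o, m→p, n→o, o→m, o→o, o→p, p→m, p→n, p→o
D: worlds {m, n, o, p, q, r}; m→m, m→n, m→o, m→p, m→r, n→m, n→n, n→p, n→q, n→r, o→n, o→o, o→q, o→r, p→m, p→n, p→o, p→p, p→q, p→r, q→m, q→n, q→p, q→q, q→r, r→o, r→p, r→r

The schema corresponds to a generalized confluence (Geach) condition: ∀x ∀y ∀z ((xR²y ∧ xRz) → ∃w (y = w ∧ zR²w)).
A: fails — uR²u, uRv but no t with u=t and vR²t.
B: fails — uR²s, uRs but no w with s=w and sR²w.
C: fails — mR²n, mRp but no w with n=w and pR²w.
D: ✓.

D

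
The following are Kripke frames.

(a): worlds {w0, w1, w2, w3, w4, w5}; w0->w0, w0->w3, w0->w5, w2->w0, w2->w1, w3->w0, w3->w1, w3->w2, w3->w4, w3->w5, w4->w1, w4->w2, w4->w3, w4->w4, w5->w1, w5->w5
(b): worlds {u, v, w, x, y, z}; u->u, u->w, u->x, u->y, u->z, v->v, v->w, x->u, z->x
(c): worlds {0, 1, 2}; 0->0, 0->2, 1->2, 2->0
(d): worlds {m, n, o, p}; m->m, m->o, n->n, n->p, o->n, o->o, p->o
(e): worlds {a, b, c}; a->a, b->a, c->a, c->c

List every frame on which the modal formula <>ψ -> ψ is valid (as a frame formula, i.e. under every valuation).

none

This is the axiom for a generalized confluence (Geach) condition; its first-order frame correspondent is forall x forall y (xRy -> exists w (y = w & x = w)).
(a): fails — w0Rw3 but w3 ≠ w0.
(b): fails — uRw but w ≠ u.
(c): fails — 0R2 but 2 ≠ 0.
(d): fails — mRo but o ≠ m.
(e): fails — bRa but a ≠ b.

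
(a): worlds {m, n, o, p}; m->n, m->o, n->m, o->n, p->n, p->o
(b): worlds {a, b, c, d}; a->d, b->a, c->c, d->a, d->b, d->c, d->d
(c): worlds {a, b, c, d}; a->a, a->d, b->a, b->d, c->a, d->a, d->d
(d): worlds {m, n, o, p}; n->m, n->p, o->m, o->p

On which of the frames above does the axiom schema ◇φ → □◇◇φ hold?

(c)

This is the axiom for a generalized confluence (Geach) condition; its first-order frame correspondent is ∀x ∀y ∀z ((xRy ∧ xRz) → ∃w (y = w ∧ zR²w)).
(a): fails — mRn, mRo but no w with n=w and oR²w.
(b): fails — dRa, dRb but no w with a=w and bR²w.
(c): ✓.
(d): fails — nRm, nRm but no w with m=w and mR²w.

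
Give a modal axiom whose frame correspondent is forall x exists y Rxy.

□q → ◇q

The condition is seriality. The D schema □q → ◇q defines it.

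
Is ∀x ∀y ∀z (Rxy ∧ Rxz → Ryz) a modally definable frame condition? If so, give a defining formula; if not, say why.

Yes: it is the Euclidean property, defined by the 5 schema ◇p → □◇p.

Yes — defined by ◇p → □◇p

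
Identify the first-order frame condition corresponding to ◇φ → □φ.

Partial functionality

Suppose ◇φ→□φ is valid. Take Rxy, Rxz and set V(φ)={y}. Then ◇φ at x, so □φ at x, so φ at z, i.e. z=y.
The converse is a direct semantic check.
So the correspondent is partial functionality.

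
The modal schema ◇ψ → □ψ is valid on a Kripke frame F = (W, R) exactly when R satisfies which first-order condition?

Suppose ◇ψ→□ψ is valid. Take Rxy, Rxz and set V(ψ)={y}. Then ◇ψ at x, so □ψ at x, so ψ at z, i.e. z=y.
The converse is a direct semantic check.
So the correspondent is partial functionality.

partial functionality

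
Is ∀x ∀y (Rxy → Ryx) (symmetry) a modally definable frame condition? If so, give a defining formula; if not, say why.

The condition is symmetry. A defining modal formula is p → □◇p.
Suppose p→□◇p is valid. Take Rxy and set V(p)={x}. Then p at x, so □◇p at x, so ◇p at y, so some z with Ryz has p; z=x, i.e. Ryx.

Yes, by p → □◇p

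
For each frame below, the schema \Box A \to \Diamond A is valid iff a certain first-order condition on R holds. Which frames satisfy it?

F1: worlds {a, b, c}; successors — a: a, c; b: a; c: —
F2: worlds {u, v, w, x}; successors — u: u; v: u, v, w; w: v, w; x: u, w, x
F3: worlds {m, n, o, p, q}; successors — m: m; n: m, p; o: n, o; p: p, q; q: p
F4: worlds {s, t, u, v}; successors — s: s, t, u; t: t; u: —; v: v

This is the axiom for seriality; its first-order frame correspondent is \forall x \exists y Rxy.
F1: fails — world c has no successor.
F2: holds.
F3: holds.
F4: fails — world u has no successor.
Valid on: F2, F3.

F2, F3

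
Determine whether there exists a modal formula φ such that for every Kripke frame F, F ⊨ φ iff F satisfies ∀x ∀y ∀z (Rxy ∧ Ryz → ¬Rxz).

No

If a class were modally definable it would be closed under surjective bounded morphisms (Goldblatt–Thomason).
The 3-cycle (worlds s,t,u with s→t→u→s) is intransitive. Mapping every world to a single reflexive point • is a surjective bounded morphism; the reflexive point is not intransitive (R••∧R•• but R••).
Hence intransitivity is not modally definable.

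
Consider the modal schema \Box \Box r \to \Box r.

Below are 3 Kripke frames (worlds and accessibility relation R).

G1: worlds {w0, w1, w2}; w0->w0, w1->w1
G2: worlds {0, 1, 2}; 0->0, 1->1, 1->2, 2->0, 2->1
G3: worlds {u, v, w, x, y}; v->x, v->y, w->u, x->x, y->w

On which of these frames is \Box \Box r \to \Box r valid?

G1, G2

Frame correspondent (Sahlqvist): \forall x \forall y (Rxy \to \exists z (Rxz \wedge Rzy)) — i.e. density.
G1: satisfies the condition.
G2: satisfies the condition.
G3: fails — Rwu but no z with Rwz and Rzu.
Valid on: G1, G2.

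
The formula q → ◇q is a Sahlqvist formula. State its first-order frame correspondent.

Equivalently (dual form): □q → q.
Suppose □q→q is valid. At any x set V(q)={w : Rxw}. Then □q holds at x, so q holds at x, i.e. Rxx.

Reflexivity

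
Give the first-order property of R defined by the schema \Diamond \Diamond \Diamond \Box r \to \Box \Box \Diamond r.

\forall x \forall y \forall z ((x R^3 y \wedge x R^2 z) \to \exists w (yRw \wedge zRw))

This is a Sahlqvist (Geach-type) schema ◇^3□^1r → □^2◇^1r.
Minimal-valuation argument: fix x; take any y with xR^3y and any z with xR^2z. Set V(r) to the set of worlds R-reachable from y in exactly 1 step. Then □^1r holds at y, so the antecedent holds at x; validity forces ◇^1r at z, giving a w with zR^1w and yR^1w.
First-order correspondent: \forall x \forall y \forall z ((x R^3 y \wedge x R^2 z) \to \exists w (yRw \wedge zRw)).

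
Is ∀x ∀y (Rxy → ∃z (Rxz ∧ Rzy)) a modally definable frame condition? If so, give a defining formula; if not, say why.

The condition is density. A defining modal formula is □□p → □p.
Suppose □□p→□p is valid. Take Rxy and set V(p)={w : xR²w}. Then □□p at x, so □p at x, so p at y, i.e. ∃z(Rxz∧Rzy).

Yes — defined by □□p → □p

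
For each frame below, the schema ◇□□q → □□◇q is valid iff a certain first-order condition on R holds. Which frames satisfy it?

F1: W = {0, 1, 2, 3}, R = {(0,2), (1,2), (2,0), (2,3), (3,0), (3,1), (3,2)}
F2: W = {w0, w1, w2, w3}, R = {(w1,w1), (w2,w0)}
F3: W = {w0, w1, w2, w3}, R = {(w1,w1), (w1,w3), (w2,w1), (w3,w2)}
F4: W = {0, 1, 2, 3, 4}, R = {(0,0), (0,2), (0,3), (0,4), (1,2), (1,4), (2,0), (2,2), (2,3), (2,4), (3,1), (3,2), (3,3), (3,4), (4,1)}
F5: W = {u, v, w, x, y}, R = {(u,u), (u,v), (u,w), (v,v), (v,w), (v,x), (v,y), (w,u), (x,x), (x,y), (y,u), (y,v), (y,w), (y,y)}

F2

The schema corresponds to a generalized confluence (Geach) condition: ∀x ∀y ∀z ((xRy ∧ xR²z) → ∃w (yR²w ∧ zRw)).
F1: fails — 2R0, 2R²0 but no w with 0R²w and 0Rw.
F2: condition met.
F3: fails — w1Rw3, w1R²w3 but no w with w3R²w and w3Rw.
F4: fails — 0R4, 0R²4 but no w with 4R²w and 4Rw.
F5: fails — uRw, uR²x but no t with wR²t and xRt.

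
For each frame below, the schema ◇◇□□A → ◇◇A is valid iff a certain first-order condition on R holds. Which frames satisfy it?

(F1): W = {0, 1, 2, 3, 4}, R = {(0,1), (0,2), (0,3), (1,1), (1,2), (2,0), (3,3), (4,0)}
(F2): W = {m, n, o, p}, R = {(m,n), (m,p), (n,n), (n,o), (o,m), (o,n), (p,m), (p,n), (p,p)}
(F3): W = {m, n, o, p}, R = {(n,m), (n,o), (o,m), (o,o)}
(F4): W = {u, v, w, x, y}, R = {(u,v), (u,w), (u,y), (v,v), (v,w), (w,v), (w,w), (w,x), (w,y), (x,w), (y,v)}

This is the axiom for a generalized confluence (Geach) condition; its first-order frame correspondent is ∀x ∀y (xR²y → ∃w (yR²w ∧ xR²w)).
(F1): holds.
(F2): holds.
(F3): fails — nR²m but no w with mR²w and nR²w.
(F4): holds.

(F1), (F2), (F4)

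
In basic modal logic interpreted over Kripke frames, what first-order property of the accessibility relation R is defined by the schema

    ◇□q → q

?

Equivalently (dual form): q → □◇q.
Suppose q→□◇q is valid. Take Rxy and set V(q)={x}. Then q at x, so □◇q at x, so ◇q at y, so some z with Ryz has q; z=x, i.e. Ryx.

Symmetry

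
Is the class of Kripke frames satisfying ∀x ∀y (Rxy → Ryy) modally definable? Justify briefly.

Yes, by □(□r → r)

This is a Sahlqvist condition; the T□ axiom □(□r → r) defines it.
Suppose □(□r→r) is valid. Take Rxy and set V(r)={w : Ryw}. Then at y, □r holds; since □(□r→r) at x, □r→r at y, so r at y, i.e. Ryy.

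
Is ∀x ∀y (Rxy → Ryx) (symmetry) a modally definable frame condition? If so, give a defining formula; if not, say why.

Yes — defined by q → □◇q

Yes: it is symmetry, defined by the B schema q → □◇q.
Suppose q→□◇q is valid. Take Rxy and set V(q)={x}. Then q at x, so □◇q at x, so ◇q at y, so some z with Ryz has q; z=x, i.e. Ryx.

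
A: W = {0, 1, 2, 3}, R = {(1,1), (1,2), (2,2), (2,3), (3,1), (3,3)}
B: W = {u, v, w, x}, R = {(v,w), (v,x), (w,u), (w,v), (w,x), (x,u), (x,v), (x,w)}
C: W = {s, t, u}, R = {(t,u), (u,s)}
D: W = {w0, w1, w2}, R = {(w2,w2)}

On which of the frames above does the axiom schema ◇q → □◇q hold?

D

Frame correspondent (Sahlqvist): ∀x ∀y ∀z (Rxy ∧ Rxz → Ryz) — i.e. the Euclidean property.
A: fails — R12 and R11 but not R21.
B: fails — Rvw and Rvw but not Rww.
C: fails — Rtu and Rtu but not Ruu.
D: condition met.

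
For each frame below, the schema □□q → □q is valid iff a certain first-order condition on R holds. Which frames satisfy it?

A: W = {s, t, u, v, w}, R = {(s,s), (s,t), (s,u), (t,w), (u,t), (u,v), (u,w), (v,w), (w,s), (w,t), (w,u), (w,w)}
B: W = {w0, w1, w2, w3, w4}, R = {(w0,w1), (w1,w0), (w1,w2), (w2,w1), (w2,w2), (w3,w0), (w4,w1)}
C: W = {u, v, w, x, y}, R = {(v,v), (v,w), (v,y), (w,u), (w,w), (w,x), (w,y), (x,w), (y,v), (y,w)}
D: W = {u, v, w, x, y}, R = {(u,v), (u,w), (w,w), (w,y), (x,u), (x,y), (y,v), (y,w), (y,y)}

C

This is the axiom for density; its first-order frame correspondent is ∀x ∀y (Rxy → ∃z (Rxz ∧ Rzy)).
A: fails — Ruv but no z with Ruz and Rzv.
B: fails — Rw1w0 but no z with Rw1z and Rzw0.
C: satisfies the condition.
D: fails — Ruv but no z with Ruz and Rzv.
Valid on: C.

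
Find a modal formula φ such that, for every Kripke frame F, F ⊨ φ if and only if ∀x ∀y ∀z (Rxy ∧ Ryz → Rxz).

□ψ → □□ψ

This is transitivity; the standard corresponding axiom is 4: □ψ → □□ψ.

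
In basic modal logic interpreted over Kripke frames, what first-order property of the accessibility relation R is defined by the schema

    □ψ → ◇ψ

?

Suppose □ψ→◇ψ is valid. At any x set V(ψ)=W. Then □ψ at x, so ◇ψ at x, so x has a successor.
Conversely, on a frame with seriality the schema holds at every world under every valuation.
So the correspondent is seriality.

seriality: ∀x ∃y Rxy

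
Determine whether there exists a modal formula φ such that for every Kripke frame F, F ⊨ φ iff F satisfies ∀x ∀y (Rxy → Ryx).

Definable; q → □◇q defines it

The condition is symmetry. A defining modal formula is q → □◇q.
Suppose q→□◇q is valid. Take Rxy and set V(q)={x}. Then q at x, so □◇q at x, so ◇q at y, so some z with Ryz has q; z=x, i.e. Ryx.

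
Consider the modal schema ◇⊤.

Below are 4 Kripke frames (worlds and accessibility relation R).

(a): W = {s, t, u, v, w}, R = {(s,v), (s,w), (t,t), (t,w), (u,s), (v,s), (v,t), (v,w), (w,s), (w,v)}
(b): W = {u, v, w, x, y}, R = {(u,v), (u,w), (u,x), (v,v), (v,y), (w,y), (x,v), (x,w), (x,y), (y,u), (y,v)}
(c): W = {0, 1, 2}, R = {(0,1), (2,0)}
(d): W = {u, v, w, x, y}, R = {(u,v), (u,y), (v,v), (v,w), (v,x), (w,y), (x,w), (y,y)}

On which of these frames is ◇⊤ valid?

This is the axiom for seriality; its first-order frame correspondent is ∀x ∃y Rxy.
(a): holds.
(b): holds.
(c): fails — world 1 has no successor.
(d): holds.
Valid on: (a), (b), (d).

(a), (b), (d)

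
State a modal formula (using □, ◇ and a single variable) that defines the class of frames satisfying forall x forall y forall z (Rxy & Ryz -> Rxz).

This is transitivity; the standard corresponding axiom is 4: □ψ → □□ψ.

□ψ → □□ψ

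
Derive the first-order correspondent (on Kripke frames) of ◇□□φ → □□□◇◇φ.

This is a Sahlqvist (Geach-type) schema ◇^1□^2φ → □^3◇^2φ.
Minimal-valuation argument: fix x; take any y with xR^1y and any z with xR^3z. Set V(φ) to the set of worlds R-reachable from y in exactly 2 steps. Then □^2φ holds at y, so the antecedent holds at x; validity forces ◇^2φ at z, giving a w with zR^2w and yR^2w.
First-order correspondent: ∀x ∀y ∀z ((xRy ∧ xR³z) → ∃w (yR²w ∧ zR²w)).

∀x ∀y ∀z ((xRy ∧ xR³z) → ∃w (yR²w ∧ zR²w))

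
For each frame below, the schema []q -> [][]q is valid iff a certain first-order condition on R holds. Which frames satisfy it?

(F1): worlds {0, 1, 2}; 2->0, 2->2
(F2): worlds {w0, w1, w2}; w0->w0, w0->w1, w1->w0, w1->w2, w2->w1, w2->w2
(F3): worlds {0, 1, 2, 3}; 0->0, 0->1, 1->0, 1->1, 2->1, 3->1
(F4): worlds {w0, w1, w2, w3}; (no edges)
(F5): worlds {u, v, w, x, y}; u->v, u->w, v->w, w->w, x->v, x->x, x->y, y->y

(F1), (F4)

This is the axiom for transitivity; its first-order frame correspondent is forall x forall y forall z (Rxy & Ryz -> Rxz).
(F1): satisfies the condition.
(F2): fails — Rw1w2 and Rw2w1 but not Rw1w1.
(F3): fails — R31 and R10 but not R30.
(F4): satisfies the condition.
(F5): fails — Rxv and Rvw but not Rxw.
Valid on: (F1), (F4).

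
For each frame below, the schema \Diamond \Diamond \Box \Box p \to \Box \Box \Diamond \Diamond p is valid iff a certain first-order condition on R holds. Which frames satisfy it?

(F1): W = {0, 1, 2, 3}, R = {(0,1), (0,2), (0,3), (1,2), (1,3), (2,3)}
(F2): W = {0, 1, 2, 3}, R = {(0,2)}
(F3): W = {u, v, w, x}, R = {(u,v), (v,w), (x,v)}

Frame correspondent (Sahlqvist): \forall x \forall y \forall z ((x R^2 y \wedge x R^2 z) \to \exists w (y R^2 w \wedge z R^2 w)) — i.e. a generalized confluence (Geach) condition.
(F1): fails — 0R²2, 0R²2 but no w with 2R²w and 2R²w.
(F2): condition met.
(F3): fails — uR²w, uR²w but no t with wR²t and wR²t.
Valid on: (F2).

(F2)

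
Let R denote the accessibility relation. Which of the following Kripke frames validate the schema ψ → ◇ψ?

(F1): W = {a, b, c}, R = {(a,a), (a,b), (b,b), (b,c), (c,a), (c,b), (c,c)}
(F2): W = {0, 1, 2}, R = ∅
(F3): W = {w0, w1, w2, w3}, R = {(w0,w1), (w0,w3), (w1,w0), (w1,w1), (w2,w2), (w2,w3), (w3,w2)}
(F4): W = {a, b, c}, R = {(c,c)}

This is the axiom for reflexivity; its first-order frame correspondent is ∀x Rxx.
(F1): holds.
(F2): fails — world 0 does not see itself.
(F3): fails — world w0 does not see itself.
(F4): fails — world a does not see itself.
Valid on: (F1).

(F1)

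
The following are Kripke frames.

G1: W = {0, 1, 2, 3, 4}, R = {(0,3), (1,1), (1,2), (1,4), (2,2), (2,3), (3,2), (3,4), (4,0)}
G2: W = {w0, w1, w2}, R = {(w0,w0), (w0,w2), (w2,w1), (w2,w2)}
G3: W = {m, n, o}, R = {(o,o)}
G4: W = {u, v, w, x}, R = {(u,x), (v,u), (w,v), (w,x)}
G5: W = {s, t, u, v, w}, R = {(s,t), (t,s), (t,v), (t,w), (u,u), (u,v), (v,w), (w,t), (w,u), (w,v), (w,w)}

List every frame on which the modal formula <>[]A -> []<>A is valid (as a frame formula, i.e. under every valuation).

G3

Frame correspondent (Sahlqvist): forall x forall y forall z (Rxy & Rxz -> exists w (Ryw & Rzw)) — i.e. convergence.
G1: fails — R12 and R14 but 2 and 4 have no common successor.
G2: fails — Rw2w1 and Rw2w1 but w1 and w1 have no common successor.
G3: holds.
G4: fails — Rux and Rux but x and x have no common successor.
G5: fails — Rtv and Rts but v and s have no common successor.
Valid on: G3.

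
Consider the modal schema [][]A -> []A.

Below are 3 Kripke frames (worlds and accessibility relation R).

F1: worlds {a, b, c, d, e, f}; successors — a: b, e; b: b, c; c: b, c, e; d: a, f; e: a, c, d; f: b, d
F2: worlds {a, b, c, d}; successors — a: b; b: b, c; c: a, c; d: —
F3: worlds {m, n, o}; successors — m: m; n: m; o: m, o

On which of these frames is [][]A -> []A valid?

F2, F3

The schema corresponds to density: forall x forall y (Rxy -> exists z (Rxz & Rzy)).
F1: fails — Rdf but no z with Rdz and Rzf.
F2: satisfies the condition.
F3: satisfies the condition.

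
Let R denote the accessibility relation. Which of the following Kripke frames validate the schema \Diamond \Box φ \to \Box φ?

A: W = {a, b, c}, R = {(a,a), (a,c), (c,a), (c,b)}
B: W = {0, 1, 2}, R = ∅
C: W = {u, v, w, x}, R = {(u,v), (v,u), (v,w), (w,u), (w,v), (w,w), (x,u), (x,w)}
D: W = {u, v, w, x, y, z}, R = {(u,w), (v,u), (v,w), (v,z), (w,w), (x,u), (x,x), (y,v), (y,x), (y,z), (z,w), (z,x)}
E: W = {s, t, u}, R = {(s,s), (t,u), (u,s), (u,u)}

This is the axiom for the Euclidean property; its first-order frame correspondent is \forall x \forall y \forall z (Rxy \wedge Rxz \to Ryz).
A: fails — Rac and Rac but not Rcc.
B: condition met.
C: fails — Ruv and Ruv but not Rvv.
D: fails — Rvz and Rvz but not Rzz.
E: fails — Rus and Ruu but not Rsu.

B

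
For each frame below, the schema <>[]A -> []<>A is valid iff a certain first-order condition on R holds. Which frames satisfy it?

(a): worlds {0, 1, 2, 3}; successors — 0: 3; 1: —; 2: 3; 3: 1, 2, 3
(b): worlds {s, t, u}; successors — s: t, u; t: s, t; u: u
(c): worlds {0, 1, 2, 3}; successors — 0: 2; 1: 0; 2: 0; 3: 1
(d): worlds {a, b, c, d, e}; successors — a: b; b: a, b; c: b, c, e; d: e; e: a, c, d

The schema corresponds to convergence: forall x forall y forall z (Rxy & Rxz -> exists w (Ryw & Rzw)).
(a): fails — R32 and R31 but 2 and 1 have no common successor.
(b): fails — Rsu and Rst but u and t have no common successor.
(c): satisfies the condition.
(d): fails — Rea and Red but a and d have no common successor.

(c)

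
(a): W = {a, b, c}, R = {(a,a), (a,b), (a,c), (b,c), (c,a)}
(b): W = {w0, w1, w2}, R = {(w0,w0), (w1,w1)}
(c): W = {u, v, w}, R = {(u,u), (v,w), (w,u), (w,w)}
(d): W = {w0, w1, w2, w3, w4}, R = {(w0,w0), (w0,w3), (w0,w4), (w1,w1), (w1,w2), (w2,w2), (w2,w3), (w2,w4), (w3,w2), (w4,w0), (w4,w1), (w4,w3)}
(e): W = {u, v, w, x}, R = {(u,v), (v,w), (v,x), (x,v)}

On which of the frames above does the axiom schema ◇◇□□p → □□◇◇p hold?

Frame correspondent (Sahlqvist): ∀x ∀y ∀z ((xR²y ∧ xR²z) → ∃w (yR²w ∧ zR²w)) — i.e. a generalized confluence (Geach) condition.
(a): condition met.
(b): condition met.
(c): condition met.
(d): condition met.
(e): fails — uR²w, uR²w but no t with wR²t and wR²t.
Valid on: (a), (b), (c), (d).

(a), (b), (c), (d)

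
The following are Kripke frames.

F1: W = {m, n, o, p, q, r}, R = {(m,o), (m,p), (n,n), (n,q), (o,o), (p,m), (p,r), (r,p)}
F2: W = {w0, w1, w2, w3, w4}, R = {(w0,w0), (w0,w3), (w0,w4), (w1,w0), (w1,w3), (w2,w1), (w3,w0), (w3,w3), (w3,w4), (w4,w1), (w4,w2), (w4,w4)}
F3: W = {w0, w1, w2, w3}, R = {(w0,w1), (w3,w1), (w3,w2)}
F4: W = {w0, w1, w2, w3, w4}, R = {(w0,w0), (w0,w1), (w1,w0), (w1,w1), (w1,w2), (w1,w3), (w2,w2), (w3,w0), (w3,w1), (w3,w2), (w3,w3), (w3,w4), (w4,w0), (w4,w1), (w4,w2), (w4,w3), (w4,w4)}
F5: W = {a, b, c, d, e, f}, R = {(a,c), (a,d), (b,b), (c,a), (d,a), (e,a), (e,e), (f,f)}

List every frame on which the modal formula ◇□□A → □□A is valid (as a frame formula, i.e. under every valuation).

F3

Frame correspondent (Sahlqvist): ∀x ∀y ∀z ((xRy ∧ xR²z) → ∃w (yR²w ∧ z = w)) — i.e. a generalized confluence (Geach) condition.
F1: fails — mRo, mR²m but no w with oR²w and m=w.
F2: fails — w4Rw1, w4R²w1 but no w with w1R²w and w1=w.
F3: ✓.
F4: fails — w1Rw0, w1R²w4 but no w with w0R²w and w4=w.
F5: fails — aRc, aR²a but no w with cR²w and a=w.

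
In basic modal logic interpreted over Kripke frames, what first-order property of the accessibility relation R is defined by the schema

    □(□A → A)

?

Suppose □(□A→A) is valid. Take Rxy and set V(A)={w : Ryw}. Then at y, □A holds; since □(□A→A) at x, □A→A at y, so A at y, i.e. Ryy.

shift-reflexivity: ∀x ∀y (Rxy → Ryy)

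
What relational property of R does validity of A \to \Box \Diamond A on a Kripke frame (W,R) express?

Suppose A→□◇A is valid. Take Rxy and set V(A)={x}. Then A at x, so □◇A at x, so ◇A at y, so some z with Ryz has A; z=x, i.e. Ryx.
Conversely, any frame satisfying \forall x \forall y (Rxy \to Ryx) validates the schema.
So the correspondent is symmetry.

Symmetry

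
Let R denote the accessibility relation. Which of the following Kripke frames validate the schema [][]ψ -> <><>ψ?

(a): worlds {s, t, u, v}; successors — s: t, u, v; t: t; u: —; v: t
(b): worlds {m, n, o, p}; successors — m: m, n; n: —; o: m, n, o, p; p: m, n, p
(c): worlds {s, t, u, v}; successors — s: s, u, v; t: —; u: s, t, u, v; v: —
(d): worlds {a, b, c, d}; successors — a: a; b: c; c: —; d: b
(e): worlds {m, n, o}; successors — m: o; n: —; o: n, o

none

This is the axiom for a generalized confluence (Geach) condition; its first-order frame correspondent is forall x exists w (x R^2 w & x R^2 w).
(a): fails — at u but no w with uR²w and uR²w.
(b): fails — at n but no w with nR²w and nR²w.
(c): fails — at t but no w with tR²w and tR²w.
(d): fails — at b but no w with bR²w and bR²w.
(e): fails — at n but no w with nR²w and nR²w.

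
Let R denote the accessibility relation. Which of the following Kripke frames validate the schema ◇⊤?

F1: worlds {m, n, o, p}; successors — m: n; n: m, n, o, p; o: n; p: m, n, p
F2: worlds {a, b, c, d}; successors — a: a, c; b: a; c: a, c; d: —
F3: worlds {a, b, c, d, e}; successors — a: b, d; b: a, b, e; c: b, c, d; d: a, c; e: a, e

Frame correspondent (Sahlqvist): ∀x ∃y Rxy — i.e. seriality.
F1: satisfies the condition.
F2: fails — world d has no successor.
F3: satisfies the condition.

F1, F3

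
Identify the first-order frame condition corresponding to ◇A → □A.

Suppose ◇A→□A is valid. Take Rxy, Rxz and set V(A)={y}. Then ◇A at x, so □A at x, so A at z, i.e. z=y.
The converse is a direct semantic check.
Frame condition: ∀x ∀y ∀z (Rxy ∧ Rxz → y = z).

partial functionality: ∀x ∀y ∀z (Rxy ∧ Rxz → y = z)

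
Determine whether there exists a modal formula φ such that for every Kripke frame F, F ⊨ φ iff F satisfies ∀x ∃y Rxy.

Definable; □r → ◇r defines it

Yes: it is seriality, defined by the D schema □r → ◇r.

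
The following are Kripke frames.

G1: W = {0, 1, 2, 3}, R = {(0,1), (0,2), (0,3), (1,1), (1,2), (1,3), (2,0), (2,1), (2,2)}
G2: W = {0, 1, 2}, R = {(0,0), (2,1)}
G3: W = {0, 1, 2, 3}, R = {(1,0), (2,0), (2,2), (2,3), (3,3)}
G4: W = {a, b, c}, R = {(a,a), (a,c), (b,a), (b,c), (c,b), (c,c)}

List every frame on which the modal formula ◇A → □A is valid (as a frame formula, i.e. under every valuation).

This is the axiom for partial functionality; its first-order frame correspondent is ∀x ∀y ∀z (Rxy ∧ Rxz → y = z).
G1: fails — 0 sees both 1 and 2.
G2: condition met.
G3: fails — 2 sees both 0 and 2.
G4: fails — a sees both a and c.

G2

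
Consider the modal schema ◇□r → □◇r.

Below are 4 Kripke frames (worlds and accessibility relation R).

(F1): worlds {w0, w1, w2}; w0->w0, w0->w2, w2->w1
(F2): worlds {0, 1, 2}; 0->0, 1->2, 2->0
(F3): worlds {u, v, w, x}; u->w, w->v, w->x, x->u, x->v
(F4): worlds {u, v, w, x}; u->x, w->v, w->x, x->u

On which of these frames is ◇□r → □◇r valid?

(F2)

This is the axiom for convergence; its first-order frame correspondent is ∀x ∀y ∀z (Rxy ∧ Rxz → ∃w (Ryw ∧ Rzw)).
(F1): fails — Rw0w2 and Rw0w0 but w2 and w0 have no common successor.
(F2): holds.
(F3): fails — Rwx and Rwv but x and v have no common successor.
(F4): fails — Rwv and Rwv but v and v have no common successor.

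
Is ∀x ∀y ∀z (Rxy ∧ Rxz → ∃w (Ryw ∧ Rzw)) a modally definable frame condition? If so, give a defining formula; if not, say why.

The condition is convergence. A defining modal formula is ◇□p → □◇p.

Yes, by ◇□p → □◇p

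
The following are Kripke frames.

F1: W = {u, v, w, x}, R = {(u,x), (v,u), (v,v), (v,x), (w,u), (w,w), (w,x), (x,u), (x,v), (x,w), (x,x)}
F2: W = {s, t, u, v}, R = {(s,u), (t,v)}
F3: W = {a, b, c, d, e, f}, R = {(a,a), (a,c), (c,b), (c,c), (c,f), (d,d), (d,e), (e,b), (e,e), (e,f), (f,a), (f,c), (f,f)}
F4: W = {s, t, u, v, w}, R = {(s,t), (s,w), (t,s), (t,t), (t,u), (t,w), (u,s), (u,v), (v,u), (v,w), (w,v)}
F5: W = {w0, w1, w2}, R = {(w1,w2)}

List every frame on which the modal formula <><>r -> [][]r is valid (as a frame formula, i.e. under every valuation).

Frame correspondent (Sahlqvist): forall x forall y forall z ((x R^2 y & x R^2 z) -> exists w (y = w & z = w)) — i.e. a generalized confluence (Geach) condition.
F1: fails — uR²u, uR²v but u ≠ v.
F2: ✓.
F3: fails — aR²a, aR²b but a ≠ b.
F4: fails — sR²s, sR²t but s ≠ t.
F5: ✓.
Valid on: F2, F5.

F2, F5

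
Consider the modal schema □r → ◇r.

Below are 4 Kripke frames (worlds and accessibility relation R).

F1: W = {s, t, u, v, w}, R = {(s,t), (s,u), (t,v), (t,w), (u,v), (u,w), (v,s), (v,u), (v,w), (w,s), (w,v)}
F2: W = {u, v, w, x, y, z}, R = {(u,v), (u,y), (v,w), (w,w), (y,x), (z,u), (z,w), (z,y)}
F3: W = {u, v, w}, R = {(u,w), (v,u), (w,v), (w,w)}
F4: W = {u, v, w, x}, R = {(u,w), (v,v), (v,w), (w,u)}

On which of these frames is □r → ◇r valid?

F1, F3

Frame correspondent (Sahlqvist): ∀x ∃y Rxy — i.e. seriality.
F1: ✓.
F2: fails — world x has no successor.
F3: ✓.
F4: fails — world x has no successor.
Valid on: F1, F3.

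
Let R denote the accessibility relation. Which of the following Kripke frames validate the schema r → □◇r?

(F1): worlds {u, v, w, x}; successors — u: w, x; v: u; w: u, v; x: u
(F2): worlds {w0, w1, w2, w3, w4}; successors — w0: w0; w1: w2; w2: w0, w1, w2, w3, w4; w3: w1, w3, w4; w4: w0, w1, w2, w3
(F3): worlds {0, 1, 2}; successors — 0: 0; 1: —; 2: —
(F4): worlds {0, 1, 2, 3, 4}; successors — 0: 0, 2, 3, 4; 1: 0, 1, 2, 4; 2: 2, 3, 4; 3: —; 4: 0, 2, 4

(F3)

This is the axiom for symmetry; its first-order frame correspondent is ∀x ∀y (Rxy → Ryx).
(F1): fails — Rvu but not Ruv.
(F2): fails — Rw3w1 but not Rw1w3.
(F3): holds.
(F4): fails — R10 but not R01.
Valid on: (F3).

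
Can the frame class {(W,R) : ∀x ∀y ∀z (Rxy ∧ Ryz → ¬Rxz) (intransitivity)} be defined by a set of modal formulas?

Not definable by any modal formula

Modal frame validity is preserved under surjective bounded morphisms.
The 3-cycle (worlds s,t,u with s→t→u→s) is intransitive. Mapping every world to a single reflexive point • is a surjective bounded morphism; the reflexive point is not intransitive (R••∧R•• but R••).
Hence intransitivity is not modally definable.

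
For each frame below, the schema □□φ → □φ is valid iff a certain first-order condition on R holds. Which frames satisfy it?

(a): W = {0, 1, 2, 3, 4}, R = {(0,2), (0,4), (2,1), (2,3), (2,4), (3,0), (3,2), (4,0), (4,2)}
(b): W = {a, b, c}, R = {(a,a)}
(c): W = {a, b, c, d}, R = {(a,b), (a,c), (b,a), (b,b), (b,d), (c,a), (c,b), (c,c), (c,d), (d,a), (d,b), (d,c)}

(b), (c)

Frame correspondent (Sahlqvist): ∀x ∀y (Rxy → ∃z (Rxz ∧ Rzy)) — i.e. density.
(a): fails — R23 but no z with R2z and Rz3.
(b): condition met.
(c): condition met.
Valid on: (b), (c).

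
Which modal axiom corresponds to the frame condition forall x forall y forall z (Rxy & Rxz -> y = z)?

◇p → □p

This is partial functionality; the standard corresponding axiom is CD: ◇p → □p.
Suppose ◇p→□p is valid. Take Rxy, Rxz and set V(p)={y}. Then ◇p at x, so □p at x, so p at z, i.e. z=y.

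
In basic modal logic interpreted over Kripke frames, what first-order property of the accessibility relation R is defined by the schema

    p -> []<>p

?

symmetry: forall x forall y (Rxy -> Ryx)

This is the B axiom.
Its frame correspondent is symmetry — forall x forall y (Rxy -> Ryx).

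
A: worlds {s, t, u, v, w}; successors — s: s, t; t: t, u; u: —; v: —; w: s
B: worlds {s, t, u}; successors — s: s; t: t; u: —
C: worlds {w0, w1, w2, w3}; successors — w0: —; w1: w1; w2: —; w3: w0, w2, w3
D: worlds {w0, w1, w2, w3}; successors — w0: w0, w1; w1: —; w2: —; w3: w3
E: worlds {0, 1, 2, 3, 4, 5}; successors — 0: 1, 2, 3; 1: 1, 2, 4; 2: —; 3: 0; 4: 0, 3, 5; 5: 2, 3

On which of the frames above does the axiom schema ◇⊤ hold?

Frame correspondent (Sahlqvist): ∀x ∃y Rxy — i.e. seriality.
A: fails — world u has no successor.
B: fails — world u has no successor.
C: fails — world w0 has no successor.
D: fails — world w1 has no successor.
E: fails — world 2 has no successor.
Valid on no frame.

none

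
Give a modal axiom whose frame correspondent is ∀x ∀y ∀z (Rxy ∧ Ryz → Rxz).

□q → □□q

A defining formula is □q → □□q (the 4 axiom).
Suppose □q→□□q is valid. Take Rxy, Ryz and set V(q)={w : Rxw}. Then □q at x, so □□q at x, so □q at y, so q at z, i.e. Rxz.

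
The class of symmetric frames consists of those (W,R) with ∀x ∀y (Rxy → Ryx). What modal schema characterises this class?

The condition is symmetry. The B schema r → □◇r defines it.
Suppose r→□◇r is valid. Take Rxy and set V(r)={x}. Then r at x, so □◇r at x, so ◇r at y, so some z with Ryz has r; z=x, i.e. Ryx.

r → □◇r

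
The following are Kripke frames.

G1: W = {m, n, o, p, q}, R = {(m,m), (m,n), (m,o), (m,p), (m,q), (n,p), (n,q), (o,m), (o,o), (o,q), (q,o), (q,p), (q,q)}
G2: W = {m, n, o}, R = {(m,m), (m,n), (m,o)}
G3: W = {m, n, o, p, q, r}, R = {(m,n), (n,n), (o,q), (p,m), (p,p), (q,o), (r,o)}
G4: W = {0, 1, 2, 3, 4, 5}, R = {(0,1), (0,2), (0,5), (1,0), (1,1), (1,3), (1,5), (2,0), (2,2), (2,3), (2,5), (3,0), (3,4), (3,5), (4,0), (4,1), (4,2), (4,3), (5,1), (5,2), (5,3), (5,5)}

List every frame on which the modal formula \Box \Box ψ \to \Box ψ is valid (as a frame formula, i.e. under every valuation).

This is the axiom for density; its first-order frame correspondent is \forall x \forall y (Rxy \to \exists z (Rxz \wedge Rzy)).
G1: holds.
G2: holds.
G3: fails — Roq but no z with Roz and Rzq.
G4: fails — R34 but no z with R3z and Rz4.

G1, G2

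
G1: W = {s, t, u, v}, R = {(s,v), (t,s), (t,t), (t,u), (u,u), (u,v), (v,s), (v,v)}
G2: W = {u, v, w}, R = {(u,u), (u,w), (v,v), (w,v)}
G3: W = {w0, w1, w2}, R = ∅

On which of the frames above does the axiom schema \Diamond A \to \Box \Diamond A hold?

The schema corresponds to the Euclidean property: \forall x \forall y \forall z (Rxy \wedge Rxz \to Ryz).
G1: fails — Rts and Rts but not Rss.
G2: fails — Ruw and Ruw but not Rww.
G3: ✓.
Valid on: G3.

G3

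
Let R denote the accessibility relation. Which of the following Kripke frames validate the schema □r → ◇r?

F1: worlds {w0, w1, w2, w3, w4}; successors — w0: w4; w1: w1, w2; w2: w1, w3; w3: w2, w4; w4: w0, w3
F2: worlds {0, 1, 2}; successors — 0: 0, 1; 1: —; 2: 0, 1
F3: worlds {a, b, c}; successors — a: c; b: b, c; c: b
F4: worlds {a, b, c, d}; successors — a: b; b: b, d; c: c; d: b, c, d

The schema corresponds to seriality: ∀x ∃y Rxy.
F1: ✓.
F2: fails — world 1 has no successor.
F3: ✓.
F4: ✓.
Valid on: F1, F3, F4.

F1, F3, F4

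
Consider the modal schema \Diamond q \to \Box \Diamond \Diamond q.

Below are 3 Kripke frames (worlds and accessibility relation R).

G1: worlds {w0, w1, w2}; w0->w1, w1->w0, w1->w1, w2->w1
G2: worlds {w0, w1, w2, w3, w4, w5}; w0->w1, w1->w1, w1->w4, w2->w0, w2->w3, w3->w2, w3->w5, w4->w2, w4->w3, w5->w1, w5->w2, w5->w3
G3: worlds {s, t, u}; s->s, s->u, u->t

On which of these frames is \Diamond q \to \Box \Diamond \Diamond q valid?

The schema corresponds to a generalized confluence (Geach) condition: \forall x \forall y \forall z ((xRy \wedge xRz) \to \exists w (y = w \wedge z R^2 w)).
G1: holds.
G2: fails — w1Rw1, w1Rw4 but no w with w1=w and w4R²w.
G3: fails — sRs, sRu but no w with s=w and uR²w.

G1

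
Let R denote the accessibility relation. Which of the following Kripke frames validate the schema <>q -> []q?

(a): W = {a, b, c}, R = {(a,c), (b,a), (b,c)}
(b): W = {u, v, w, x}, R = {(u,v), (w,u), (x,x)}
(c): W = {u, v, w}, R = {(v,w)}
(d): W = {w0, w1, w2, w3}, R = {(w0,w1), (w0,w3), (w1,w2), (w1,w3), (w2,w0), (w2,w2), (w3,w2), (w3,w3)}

(b), (c)

Frame correspondent (Sahlqvist): forall x forall y forall z (Rxy & Rxz -> y = z) — i.e. partial functionality.
(a): fails — b sees both a and c.
(b): holds.
(c): holds.
(d): fails — w0 sees both w1 and w3.
Valid on: (b), (c).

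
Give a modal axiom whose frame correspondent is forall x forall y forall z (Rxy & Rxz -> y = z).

The condition is partial functionality. The CD schema ◇p → □p defines it.
Suppose ◇p→□p is valid. Take Rxy, Rxz and set V(p)={y}. Then ◇p at x, so □p at x, so p at z, i.e. z=y.

◇p → □p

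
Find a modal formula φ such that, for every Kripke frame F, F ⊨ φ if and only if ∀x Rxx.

A defining formula is □r → r (the T axiom).
Suppose □r→r is valid. At any x set V(r)={w : Rxw}. Then □r holds at x, so r holds at x, i.e. Rxx.

□r → r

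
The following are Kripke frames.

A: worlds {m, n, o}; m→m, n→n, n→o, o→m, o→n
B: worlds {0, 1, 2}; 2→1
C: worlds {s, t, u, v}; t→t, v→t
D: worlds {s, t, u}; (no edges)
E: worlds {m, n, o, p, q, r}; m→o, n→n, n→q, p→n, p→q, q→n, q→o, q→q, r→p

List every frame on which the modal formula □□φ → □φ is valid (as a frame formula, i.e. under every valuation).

A, C, D

The schema corresponds to density: ∀x ∀y (Rxy → ∃z (Rxz ∧ Rzy)).
A: satisfies the condition.
B: fails — R21 but no z with R2z and Rz1.
C: satisfies the condition.
D: satisfies the condition.
E: fails — Rrp but no z with Rrz and Rzp.
Valid on: A, C, D.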